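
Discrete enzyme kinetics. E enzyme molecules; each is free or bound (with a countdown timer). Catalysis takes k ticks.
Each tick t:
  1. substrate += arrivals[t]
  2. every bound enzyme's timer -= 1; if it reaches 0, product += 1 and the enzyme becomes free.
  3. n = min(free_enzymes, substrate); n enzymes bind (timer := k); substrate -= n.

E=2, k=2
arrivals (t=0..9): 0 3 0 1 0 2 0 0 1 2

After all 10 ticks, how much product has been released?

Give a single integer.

t=0: arr=0 -> substrate=0 bound=0 product=0
t=1: arr=3 -> substrate=1 bound=2 product=0
t=2: arr=0 -> substrate=1 bound=2 product=0
t=3: arr=1 -> substrate=0 bound=2 product=2
t=4: arr=0 -> substrate=0 bound=2 product=2
t=5: arr=2 -> substrate=0 bound=2 product=4
t=6: arr=0 -> substrate=0 bound=2 product=4
t=7: arr=0 -> substrate=0 bound=0 product=6
t=8: arr=1 -> substrate=0 bound=1 product=6
t=9: arr=2 -> substrate=1 bound=2 product=6

Answer: 6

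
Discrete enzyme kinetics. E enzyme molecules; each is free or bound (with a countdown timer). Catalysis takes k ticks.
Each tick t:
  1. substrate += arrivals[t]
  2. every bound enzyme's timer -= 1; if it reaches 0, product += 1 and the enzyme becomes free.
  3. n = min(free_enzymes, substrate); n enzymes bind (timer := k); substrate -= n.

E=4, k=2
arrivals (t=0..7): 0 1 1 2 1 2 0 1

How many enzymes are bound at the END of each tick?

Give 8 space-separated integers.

Answer: 0 1 2 3 3 3 2 1

Derivation:
t=0: arr=0 -> substrate=0 bound=0 product=0
t=1: arr=1 -> substrate=0 bound=1 product=0
t=2: arr=1 -> substrate=0 bound=2 product=0
t=3: arr=2 -> substrate=0 bound=3 product=1
t=4: arr=1 -> substrate=0 bound=3 product=2
t=5: arr=2 -> substrate=0 bound=3 product=4
t=6: arr=0 -> substrate=0 bound=2 product=5
t=7: arr=1 -> substrate=0 bound=1 product=7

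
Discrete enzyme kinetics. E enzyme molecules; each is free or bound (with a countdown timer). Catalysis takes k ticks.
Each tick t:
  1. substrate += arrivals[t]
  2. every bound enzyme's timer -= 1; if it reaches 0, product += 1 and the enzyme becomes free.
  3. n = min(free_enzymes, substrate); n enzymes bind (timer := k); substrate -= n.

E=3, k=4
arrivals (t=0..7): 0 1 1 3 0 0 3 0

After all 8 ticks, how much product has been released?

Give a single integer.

Answer: 3

Derivation:
t=0: arr=0 -> substrate=0 bound=0 product=0
t=1: arr=1 -> substrate=0 bound=1 product=0
t=2: arr=1 -> substrate=0 bound=2 product=0
t=3: arr=3 -> substrate=2 bound=3 product=0
t=4: arr=0 -> substrate=2 bound=3 product=0
t=5: arr=0 -> substrate=1 bound=3 product=1
t=6: arr=3 -> substrate=3 bound=3 product=2
t=7: arr=0 -> substrate=2 bound=3 product=3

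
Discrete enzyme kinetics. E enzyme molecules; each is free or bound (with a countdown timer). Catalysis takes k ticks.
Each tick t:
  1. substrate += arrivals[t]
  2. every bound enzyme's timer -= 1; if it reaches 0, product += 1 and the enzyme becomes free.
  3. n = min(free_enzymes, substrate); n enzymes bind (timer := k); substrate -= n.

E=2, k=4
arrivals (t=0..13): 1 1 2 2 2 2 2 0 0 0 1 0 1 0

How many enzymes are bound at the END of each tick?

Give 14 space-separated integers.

t=0: arr=1 -> substrate=0 bound=1 product=0
t=1: arr=1 -> substrate=0 bound=2 product=0
t=2: arr=2 -> substrate=2 bound=2 product=0
t=3: arr=2 -> substrate=4 bound=2 product=0
t=4: arr=2 -> substrate=5 bound=2 product=1
t=5: arr=2 -> substrate=6 bound=2 product=2
t=6: arr=2 -> substrate=8 bound=2 product=2
t=7: arr=0 -> substrate=8 bound=2 product=2
t=8: arr=0 -> substrate=7 bound=2 product=3
t=9: arr=0 -> substrate=6 bound=2 product=4
t=10: arr=1 -> substrate=7 bound=2 product=4
t=11: arr=0 -> substrate=7 bound=2 product=4
t=12: arr=1 -> substrate=7 bound=2 product=5
t=13: arr=0 -> substrate=6 bound=2 product=6

Answer: 1 2 2 2 2 2 2 2 2 2 2 2 2 2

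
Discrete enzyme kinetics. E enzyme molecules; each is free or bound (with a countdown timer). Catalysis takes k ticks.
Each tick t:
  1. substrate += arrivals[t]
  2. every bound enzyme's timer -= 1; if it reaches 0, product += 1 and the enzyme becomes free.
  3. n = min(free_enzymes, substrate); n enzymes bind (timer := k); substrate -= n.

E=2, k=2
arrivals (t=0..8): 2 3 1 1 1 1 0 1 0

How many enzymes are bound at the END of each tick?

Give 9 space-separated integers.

Answer: 2 2 2 2 2 2 2 2 2

Derivation:
t=0: arr=2 -> substrate=0 bound=2 product=0
t=1: arr=3 -> substrate=3 bound=2 product=0
t=2: arr=1 -> substrate=2 bound=2 product=2
t=3: arr=1 -> substrate=3 bound=2 product=2
t=4: arr=1 -> substrate=2 bound=2 product=4
t=5: arr=1 -> substrate=3 bound=2 product=4
t=6: arr=0 -> substrate=1 bound=2 product=6
t=7: arr=1 -> substrate=2 bound=2 product=6
t=8: arr=0 -> substrate=0 bound=2 product=8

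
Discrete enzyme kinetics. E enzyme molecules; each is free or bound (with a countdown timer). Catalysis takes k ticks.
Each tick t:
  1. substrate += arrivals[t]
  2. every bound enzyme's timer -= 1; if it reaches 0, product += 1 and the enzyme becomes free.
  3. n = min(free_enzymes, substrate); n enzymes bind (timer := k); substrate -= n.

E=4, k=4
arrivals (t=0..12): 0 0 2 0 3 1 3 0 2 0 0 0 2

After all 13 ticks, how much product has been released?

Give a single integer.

Answer: 8

Derivation:
t=0: arr=0 -> substrate=0 bound=0 product=0
t=1: arr=0 -> substrate=0 bound=0 product=0
t=2: arr=2 -> substrate=0 bound=2 product=0
t=3: arr=0 -> substrate=0 bound=2 product=0
t=4: arr=3 -> substrate=1 bound=4 product=0
t=5: arr=1 -> substrate=2 bound=4 product=0
t=6: arr=3 -> substrate=3 bound=4 product=2
t=7: arr=0 -> substrate=3 bound=4 product=2
t=8: arr=2 -> substrate=3 bound=4 product=4
t=9: arr=0 -> substrate=3 bound=4 product=4
t=10: arr=0 -> substrate=1 bound=4 product=6
t=11: arr=0 -> substrate=1 bound=4 product=6
t=12: arr=2 -> substrate=1 bound=4 product=8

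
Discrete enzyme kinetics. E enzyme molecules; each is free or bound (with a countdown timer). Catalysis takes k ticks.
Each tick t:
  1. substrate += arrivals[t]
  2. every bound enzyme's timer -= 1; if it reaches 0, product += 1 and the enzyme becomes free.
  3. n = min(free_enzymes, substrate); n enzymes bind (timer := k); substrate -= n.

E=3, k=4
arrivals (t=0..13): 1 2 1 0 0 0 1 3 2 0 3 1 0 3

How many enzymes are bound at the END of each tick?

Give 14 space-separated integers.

Answer: 1 3 3 3 3 1 2 3 3 3 3 3 3 3

Derivation:
t=0: arr=1 -> substrate=0 bound=1 product=0
t=1: arr=2 -> substrate=0 bound=3 product=0
t=2: arr=1 -> substrate=1 bound=3 product=0
t=3: arr=0 -> substrate=1 bound=3 product=0
t=4: arr=0 -> substrate=0 bound=3 product=1
t=5: arr=0 -> substrate=0 bound=1 product=3
t=6: arr=1 -> substrate=0 bound=2 product=3
t=7: arr=3 -> substrate=2 bound=3 product=3
t=8: arr=2 -> substrate=3 bound=3 product=4
t=9: arr=0 -> substrate=3 bound=3 product=4
t=10: arr=3 -> substrate=5 bound=3 product=5
t=11: arr=1 -> substrate=5 bound=3 product=6
t=12: arr=0 -> substrate=4 bound=3 product=7
t=13: arr=3 -> substrate=7 bound=3 product=7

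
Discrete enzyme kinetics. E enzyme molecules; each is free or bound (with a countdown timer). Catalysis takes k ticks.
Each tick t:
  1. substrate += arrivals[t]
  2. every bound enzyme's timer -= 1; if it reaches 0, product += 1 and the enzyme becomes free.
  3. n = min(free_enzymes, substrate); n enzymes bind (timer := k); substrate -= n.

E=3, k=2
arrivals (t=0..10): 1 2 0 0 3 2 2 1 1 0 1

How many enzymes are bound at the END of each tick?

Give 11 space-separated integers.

Answer: 1 3 2 0 3 3 3 3 3 3 1

Derivation:
t=0: arr=1 -> substrate=0 bound=1 product=0
t=1: arr=2 -> substrate=0 bound=3 product=0
t=2: arr=0 -> substrate=0 bound=2 product=1
t=3: arr=0 -> substrate=0 bound=0 product=3
t=4: arr=3 -> substrate=0 bound=3 product=3
t=5: arr=2 -> substrate=2 bound=3 product=3
t=6: arr=2 -> substrate=1 bound=3 product=6
t=7: arr=1 -> substrate=2 bound=3 product=6
t=8: arr=1 -> substrate=0 bound=3 product=9
t=9: arr=0 -> substrate=0 bound=3 product=9
t=10: arr=1 -> substrate=0 bound=1 product=12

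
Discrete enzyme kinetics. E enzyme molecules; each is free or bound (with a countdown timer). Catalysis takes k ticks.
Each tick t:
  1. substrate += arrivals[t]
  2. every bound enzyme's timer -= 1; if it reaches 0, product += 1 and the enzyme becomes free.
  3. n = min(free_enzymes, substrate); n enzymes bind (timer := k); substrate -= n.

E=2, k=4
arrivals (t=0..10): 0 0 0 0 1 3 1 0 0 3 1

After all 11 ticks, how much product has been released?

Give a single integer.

Answer: 2

Derivation:
t=0: arr=0 -> substrate=0 bound=0 product=0
t=1: arr=0 -> substrate=0 bound=0 product=0
t=2: arr=0 -> substrate=0 bound=0 product=0
t=3: arr=0 -> substrate=0 bound=0 product=0
t=4: arr=1 -> substrate=0 bound=1 product=0
t=5: arr=3 -> substrate=2 bound=2 product=0
t=6: arr=1 -> substrate=3 bound=2 product=0
t=7: arr=0 -> substrate=3 bound=2 product=0
t=8: arr=0 -> substrate=2 bound=2 product=1
t=9: arr=3 -> substrate=4 bound=2 product=2
t=10: arr=1 -> substrate=5 bound=2 product=2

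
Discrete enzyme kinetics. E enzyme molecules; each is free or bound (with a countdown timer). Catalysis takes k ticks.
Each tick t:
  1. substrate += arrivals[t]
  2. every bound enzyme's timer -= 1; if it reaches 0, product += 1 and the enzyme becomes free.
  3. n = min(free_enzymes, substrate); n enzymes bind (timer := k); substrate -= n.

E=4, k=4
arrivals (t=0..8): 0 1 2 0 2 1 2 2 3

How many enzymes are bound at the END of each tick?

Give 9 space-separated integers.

t=0: arr=0 -> substrate=0 bound=0 product=0
t=1: arr=1 -> substrate=0 bound=1 product=0
t=2: arr=2 -> substrate=0 bound=3 product=0
t=3: arr=0 -> substrate=0 bound=3 product=0
t=4: arr=2 -> substrate=1 bound=4 product=0
t=5: arr=1 -> substrate=1 bound=4 product=1
t=6: arr=2 -> substrate=1 bound=4 product=3
t=7: arr=2 -> substrate=3 bound=4 product=3
t=8: arr=3 -> substrate=5 bound=4 product=4

Answer: 0 1 3 3 4 4 4 4 4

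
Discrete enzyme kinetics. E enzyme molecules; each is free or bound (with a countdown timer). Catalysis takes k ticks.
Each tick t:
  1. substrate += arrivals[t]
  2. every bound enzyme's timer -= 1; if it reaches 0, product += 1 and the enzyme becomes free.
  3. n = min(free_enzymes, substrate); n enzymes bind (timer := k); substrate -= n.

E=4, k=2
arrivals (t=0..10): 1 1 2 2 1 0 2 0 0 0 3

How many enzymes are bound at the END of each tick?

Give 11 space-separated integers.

t=0: arr=1 -> substrate=0 bound=1 product=0
t=1: arr=1 -> substrate=0 bound=2 product=0
t=2: arr=2 -> substrate=0 bound=3 product=1
t=3: arr=2 -> substrate=0 bound=4 product=2
t=4: arr=1 -> substrate=0 bound=3 product=4
t=5: arr=0 -> substrate=0 bound=1 product=6
t=6: arr=2 -> substrate=0 bound=2 product=7
t=7: arr=0 -> substrate=0 bound=2 product=7
t=8: arr=0 -> substrate=0 bound=0 product=9
t=9: arr=0 -> substrate=0 bound=0 product=9
t=10: arr=3 -> substrate=0 bound=3 product=9

Answer: 1 2 3 4 3 1 2 2 0 0 3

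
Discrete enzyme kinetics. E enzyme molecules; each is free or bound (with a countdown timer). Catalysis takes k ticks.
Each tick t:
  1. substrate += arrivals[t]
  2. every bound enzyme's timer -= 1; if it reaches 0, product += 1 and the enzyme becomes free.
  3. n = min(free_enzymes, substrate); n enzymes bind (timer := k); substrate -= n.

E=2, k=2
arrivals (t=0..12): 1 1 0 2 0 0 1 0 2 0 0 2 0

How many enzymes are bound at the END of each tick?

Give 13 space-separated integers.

t=0: arr=1 -> substrate=0 bound=1 product=0
t=1: arr=1 -> substrate=0 bound=2 product=0
t=2: arr=0 -> substrate=0 bound=1 product=1
t=3: arr=2 -> substrate=0 bound=2 product=2
t=4: arr=0 -> substrate=0 bound=2 product=2
t=5: arr=0 -> substrate=0 bound=0 product=4
t=6: arr=1 -> substrate=0 bound=1 product=4
t=7: arr=0 -> substrate=0 bound=1 product=4
t=8: arr=2 -> substrate=0 bound=2 product=5
t=9: arr=0 -> substrate=0 bound=2 product=5
t=10: arr=0 -> substrate=0 bound=0 product=7
t=11: arr=2 -> substrate=0 bound=2 product=7
t=12: arr=0 -> substrate=0 bound=2 product=7

Answer: 1 2 1 2 2 0 1 1 2 2 0 2 2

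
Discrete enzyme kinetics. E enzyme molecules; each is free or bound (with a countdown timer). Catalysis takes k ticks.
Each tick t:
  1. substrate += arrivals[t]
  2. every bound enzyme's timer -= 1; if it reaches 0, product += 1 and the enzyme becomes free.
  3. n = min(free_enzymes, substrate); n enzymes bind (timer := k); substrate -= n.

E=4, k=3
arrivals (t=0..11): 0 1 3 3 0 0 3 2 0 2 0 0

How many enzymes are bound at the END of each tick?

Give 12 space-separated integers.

t=0: arr=0 -> substrate=0 bound=0 product=0
t=1: arr=1 -> substrate=0 bound=1 product=0
t=2: arr=3 -> substrate=0 bound=4 product=0
t=3: arr=3 -> substrate=3 bound=4 product=0
t=4: arr=0 -> substrate=2 bound=4 product=1
t=5: arr=0 -> substrate=0 bound=3 product=4
t=6: arr=3 -> substrate=2 bound=4 product=4
t=7: arr=2 -> substrate=3 bound=4 product=5
t=8: arr=0 -> substrate=1 bound=4 product=7
t=9: arr=2 -> substrate=2 bound=4 product=8
t=10: arr=0 -> substrate=1 bound=4 product=9
t=11: arr=0 -> substrate=0 bound=3 product=11

Answer: 0 1 4 4 4 3 4 4 4 4 4 3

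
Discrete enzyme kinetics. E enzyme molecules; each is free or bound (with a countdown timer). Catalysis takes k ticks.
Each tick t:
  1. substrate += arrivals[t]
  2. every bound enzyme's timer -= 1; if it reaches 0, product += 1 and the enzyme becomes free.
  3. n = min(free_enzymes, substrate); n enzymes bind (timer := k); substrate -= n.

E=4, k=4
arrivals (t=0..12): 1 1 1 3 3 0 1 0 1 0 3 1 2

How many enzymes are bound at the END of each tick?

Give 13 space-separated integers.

Answer: 1 2 3 4 4 4 4 4 4 4 4 4 4

Derivation:
t=0: arr=1 -> substrate=0 bound=1 product=0
t=1: arr=1 -> substrate=0 bound=2 product=0
t=2: arr=1 -> substrate=0 bound=3 product=0
t=3: arr=3 -> substrate=2 bound=4 product=0
t=4: arr=3 -> substrate=4 bound=4 product=1
t=5: arr=0 -> substrate=3 bound=4 product=2
t=6: arr=1 -> substrate=3 bound=4 product=3
t=7: arr=0 -> substrate=2 bound=4 product=4
t=8: arr=1 -> substrate=2 bound=4 product=5
t=9: arr=0 -> substrate=1 bound=4 product=6
t=10: arr=3 -> substrate=3 bound=4 product=7
t=11: arr=1 -> substrate=3 bound=4 product=8
t=12: arr=2 -> substrate=4 bound=4 product=9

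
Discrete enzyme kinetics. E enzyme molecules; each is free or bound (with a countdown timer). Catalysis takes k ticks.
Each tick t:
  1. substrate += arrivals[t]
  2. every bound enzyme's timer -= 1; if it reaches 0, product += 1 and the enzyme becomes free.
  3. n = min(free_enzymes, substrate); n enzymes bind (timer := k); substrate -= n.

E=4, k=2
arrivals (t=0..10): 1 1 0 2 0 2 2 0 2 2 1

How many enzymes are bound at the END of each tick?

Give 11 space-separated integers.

Answer: 1 2 1 2 2 2 4 2 2 4 3

Derivation:
t=0: arr=1 -> substrate=0 bound=1 product=0
t=1: arr=1 -> substrate=0 bound=2 product=0
t=2: arr=0 -> substrate=0 bound=1 product=1
t=3: arr=2 -> substrate=0 bound=2 product=2
t=4: arr=0 -> substrate=0 bound=2 product=2
t=5: arr=2 -> substrate=0 bound=2 product=4
t=6: arr=2 -> substrate=0 bound=4 product=4
t=7: arr=0 -> substrate=0 bound=2 product=6
t=8: arr=2 -> substrate=0 bound=2 product=8
t=9: arr=2 -> substrate=0 bound=4 product=8
t=10: arr=1 -> substrate=0 bound=3 product=10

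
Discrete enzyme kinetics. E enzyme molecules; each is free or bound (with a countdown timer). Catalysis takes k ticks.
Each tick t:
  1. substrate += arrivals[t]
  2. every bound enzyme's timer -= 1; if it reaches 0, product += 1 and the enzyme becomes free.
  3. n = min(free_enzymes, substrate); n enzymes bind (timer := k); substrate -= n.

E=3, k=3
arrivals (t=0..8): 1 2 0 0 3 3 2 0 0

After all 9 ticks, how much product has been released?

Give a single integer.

Answer: 6

Derivation:
t=0: arr=1 -> substrate=0 bound=1 product=0
t=1: arr=2 -> substrate=0 bound=3 product=0
t=2: arr=0 -> substrate=0 bound=3 product=0
t=3: arr=0 -> substrate=0 bound=2 product=1
t=4: arr=3 -> substrate=0 bound=3 product=3
t=5: arr=3 -> substrate=3 bound=3 product=3
t=6: arr=2 -> substrate=5 bound=3 product=3
t=7: arr=0 -> substrate=2 bound=3 product=6
t=8: arr=0 -> substrate=2 bound=3 product=6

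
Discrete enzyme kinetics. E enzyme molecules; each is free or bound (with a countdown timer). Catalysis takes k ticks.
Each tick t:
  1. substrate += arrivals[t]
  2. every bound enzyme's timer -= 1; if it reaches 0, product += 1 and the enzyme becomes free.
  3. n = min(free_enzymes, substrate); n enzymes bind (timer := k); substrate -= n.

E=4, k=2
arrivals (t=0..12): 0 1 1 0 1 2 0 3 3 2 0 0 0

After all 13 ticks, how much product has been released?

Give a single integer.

t=0: arr=0 -> substrate=0 bound=0 product=0
t=1: arr=1 -> substrate=0 bound=1 product=0
t=2: arr=1 -> substrate=0 bound=2 product=0
t=3: arr=0 -> substrate=0 bound=1 product=1
t=4: arr=1 -> substrate=0 bound=1 product=2
t=5: arr=2 -> substrate=0 bound=3 product=2
t=6: arr=0 -> substrate=0 bound=2 product=3
t=7: arr=3 -> substrate=0 bound=3 product=5
t=8: arr=3 -> substrate=2 bound=4 product=5
t=9: arr=2 -> substrate=1 bound=4 product=8
t=10: arr=0 -> substrate=0 bound=4 product=9
t=11: arr=0 -> substrate=0 bound=1 product=12
t=12: arr=0 -> substrate=0 bound=0 product=13

Answer: 13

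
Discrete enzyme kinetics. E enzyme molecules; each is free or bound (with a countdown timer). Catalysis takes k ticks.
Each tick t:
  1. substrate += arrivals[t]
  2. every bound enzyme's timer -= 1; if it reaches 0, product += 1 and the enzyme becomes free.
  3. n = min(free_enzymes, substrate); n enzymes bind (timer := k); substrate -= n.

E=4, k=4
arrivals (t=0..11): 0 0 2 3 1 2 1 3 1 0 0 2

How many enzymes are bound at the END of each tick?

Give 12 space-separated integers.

t=0: arr=0 -> substrate=0 bound=0 product=0
t=1: arr=0 -> substrate=0 bound=0 product=0
t=2: arr=2 -> substrate=0 bound=2 product=0
t=3: arr=3 -> substrate=1 bound=4 product=0
t=4: arr=1 -> substrate=2 bound=4 product=0
t=5: arr=2 -> substrate=4 bound=4 product=0
t=6: arr=1 -> substrate=3 bound=4 product=2
t=7: arr=3 -> substrate=4 bound=4 product=4
t=8: arr=1 -> substrate=5 bound=4 product=4
t=9: arr=0 -> substrate=5 bound=4 product=4
t=10: arr=0 -> substrate=3 bound=4 product=6
t=11: arr=2 -> substrate=3 bound=4 product=8

Answer: 0 0 2 4 4 4 4 4 4 4 4 4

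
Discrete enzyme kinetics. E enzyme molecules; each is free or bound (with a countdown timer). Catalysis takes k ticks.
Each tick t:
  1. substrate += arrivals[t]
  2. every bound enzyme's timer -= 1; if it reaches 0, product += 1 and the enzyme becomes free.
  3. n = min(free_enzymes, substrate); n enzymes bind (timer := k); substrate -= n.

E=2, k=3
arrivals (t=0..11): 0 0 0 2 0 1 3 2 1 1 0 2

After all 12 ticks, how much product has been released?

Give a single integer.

Answer: 4

Derivation:
t=0: arr=0 -> substrate=0 bound=0 product=0
t=1: arr=0 -> substrate=0 bound=0 product=0
t=2: arr=0 -> substrate=0 bound=0 product=0
t=3: arr=2 -> substrate=0 bound=2 product=0
t=4: arr=0 -> substrate=0 bound=2 product=0
t=5: arr=1 -> substrate=1 bound=2 product=0
t=6: arr=3 -> substrate=2 bound=2 product=2
t=7: arr=2 -> substrate=4 bound=2 product=2
t=8: arr=1 -> substrate=5 bound=2 product=2
t=9: arr=1 -> substrate=4 bound=2 product=4
t=10: arr=0 -> substrate=4 bound=2 product=4
t=11: arr=2 -> substrate=6 bound=2 product=4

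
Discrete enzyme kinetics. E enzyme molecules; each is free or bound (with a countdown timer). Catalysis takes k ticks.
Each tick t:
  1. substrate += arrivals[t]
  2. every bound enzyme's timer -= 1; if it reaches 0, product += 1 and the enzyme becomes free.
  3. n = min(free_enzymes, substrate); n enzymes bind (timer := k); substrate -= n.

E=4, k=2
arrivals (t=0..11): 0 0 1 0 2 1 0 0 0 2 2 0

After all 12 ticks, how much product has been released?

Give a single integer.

Answer: 6

Derivation:
t=0: arr=0 -> substrate=0 bound=0 product=0
t=1: arr=0 -> substrate=0 bound=0 product=0
t=2: arr=1 -> substrate=0 bound=1 product=0
t=3: arr=0 -> substrate=0 bound=1 product=0
t=4: arr=2 -> substrate=0 bound=2 product=1
t=5: arr=1 -> substrate=0 bound=3 product=1
t=6: arr=0 -> substrate=0 bound=1 product=3
t=7: arr=0 -> substrate=0 bound=0 product=4
t=8: arr=0 -> substrate=0 bound=0 product=4
t=9: arr=2 -> substrate=0 bound=2 product=4
t=10: arr=2 -> substrate=0 bound=4 product=4
t=11: arr=0 -> substrate=0 bound=2 product=6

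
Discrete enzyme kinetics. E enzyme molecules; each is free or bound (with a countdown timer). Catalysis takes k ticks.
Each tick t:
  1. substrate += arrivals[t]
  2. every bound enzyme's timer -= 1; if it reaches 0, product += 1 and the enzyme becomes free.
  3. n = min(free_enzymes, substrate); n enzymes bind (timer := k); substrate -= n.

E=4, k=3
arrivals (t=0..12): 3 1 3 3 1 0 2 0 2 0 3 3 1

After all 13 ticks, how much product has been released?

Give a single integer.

t=0: arr=3 -> substrate=0 bound=3 product=0
t=1: arr=1 -> substrate=0 bound=4 product=0
t=2: arr=3 -> substrate=3 bound=4 product=0
t=3: arr=3 -> substrate=3 bound=4 product=3
t=4: arr=1 -> substrate=3 bound=4 product=4
t=5: arr=0 -> substrate=3 bound=4 product=4
t=6: arr=2 -> substrate=2 bound=4 product=7
t=7: arr=0 -> substrate=1 bound=4 product=8
t=8: arr=2 -> substrate=3 bound=4 product=8
t=9: arr=0 -> substrate=0 bound=4 product=11
t=10: arr=3 -> substrate=2 bound=4 product=12
t=11: arr=3 -> substrate=5 bound=4 product=12
t=12: arr=1 -> substrate=3 bound=4 product=15

Answer: 15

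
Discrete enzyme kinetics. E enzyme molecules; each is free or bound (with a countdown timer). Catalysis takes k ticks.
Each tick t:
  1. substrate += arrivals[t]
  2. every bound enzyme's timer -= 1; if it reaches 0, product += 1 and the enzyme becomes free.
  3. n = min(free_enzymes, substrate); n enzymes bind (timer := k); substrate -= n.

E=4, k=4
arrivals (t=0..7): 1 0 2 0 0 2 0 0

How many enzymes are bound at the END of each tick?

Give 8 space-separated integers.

Answer: 1 1 3 3 2 4 2 2

Derivation:
t=0: arr=1 -> substrate=0 bound=1 product=0
t=1: arr=0 -> substrate=0 bound=1 product=0
t=2: arr=2 -> substrate=0 bound=3 product=0
t=3: arr=0 -> substrate=0 bound=3 product=0
t=4: arr=0 -> substrate=0 bound=2 product=1
t=5: arr=2 -> substrate=0 bound=4 product=1
t=6: arr=0 -> substrate=0 bound=2 product=3
t=7: arr=0 -> substrate=0 bound=2 product=3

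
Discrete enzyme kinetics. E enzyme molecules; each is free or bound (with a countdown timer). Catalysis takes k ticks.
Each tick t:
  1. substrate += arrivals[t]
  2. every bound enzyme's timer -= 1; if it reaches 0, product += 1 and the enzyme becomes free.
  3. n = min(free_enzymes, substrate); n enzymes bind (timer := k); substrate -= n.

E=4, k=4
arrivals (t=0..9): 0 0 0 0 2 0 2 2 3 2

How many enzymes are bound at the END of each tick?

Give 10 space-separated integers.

Answer: 0 0 0 0 2 2 4 4 4 4

Derivation:
t=0: arr=0 -> substrate=0 bound=0 product=0
t=1: arr=0 -> substrate=0 bound=0 product=0
t=2: arr=0 -> substrate=0 bound=0 product=0
t=3: arr=0 -> substrate=0 bound=0 product=0
t=4: arr=2 -> substrate=0 bound=2 product=0
t=5: arr=0 -> substrate=0 bound=2 product=0
t=6: arr=2 -> substrate=0 bound=4 product=0
t=7: arr=2 -> substrate=2 bound=4 product=0
t=8: arr=3 -> substrate=3 bound=4 product=2
t=9: arr=2 -> substrate=5 bound=4 product=2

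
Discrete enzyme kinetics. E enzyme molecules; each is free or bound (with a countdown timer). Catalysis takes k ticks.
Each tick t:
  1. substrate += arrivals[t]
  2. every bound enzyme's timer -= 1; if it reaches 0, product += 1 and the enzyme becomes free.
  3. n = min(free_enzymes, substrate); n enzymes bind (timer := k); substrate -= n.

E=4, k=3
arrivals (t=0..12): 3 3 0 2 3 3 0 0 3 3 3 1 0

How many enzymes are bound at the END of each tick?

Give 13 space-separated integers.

Answer: 3 4 4 4 4 4 4 4 4 4 4 4 4

Derivation:
t=0: arr=3 -> substrate=0 bound=3 product=0
t=1: arr=3 -> substrate=2 bound=4 product=0
t=2: arr=0 -> substrate=2 bound=4 product=0
t=3: arr=2 -> substrate=1 bound=4 product=3
t=4: arr=3 -> substrate=3 bound=4 product=4
t=5: arr=3 -> substrate=6 bound=4 product=4
t=6: arr=0 -> substrate=3 bound=4 product=7
t=7: arr=0 -> substrate=2 bound=4 product=8
t=8: arr=3 -> substrate=5 bound=4 product=8
t=9: arr=3 -> substrate=5 bound=4 product=11
t=10: arr=3 -> substrate=7 bound=4 product=12
t=11: arr=1 -> substrate=8 bound=4 product=12
t=12: arr=0 -> substrate=5 bound=4 product=15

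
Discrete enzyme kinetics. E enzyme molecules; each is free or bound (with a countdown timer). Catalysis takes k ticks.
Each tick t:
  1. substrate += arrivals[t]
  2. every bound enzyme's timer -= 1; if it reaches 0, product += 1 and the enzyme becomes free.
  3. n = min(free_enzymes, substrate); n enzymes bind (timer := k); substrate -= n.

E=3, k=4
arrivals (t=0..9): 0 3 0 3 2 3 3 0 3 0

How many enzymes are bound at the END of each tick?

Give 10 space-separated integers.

t=0: arr=0 -> substrate=0 bound=0 product=0
t=1: arr=3 -> substrate=0 bound=3 product=0
t=2: arr=0 -> substrate=0 bound=3 product=0
t=3: arr=3 -> substrate=3 bound=3 product=0
t=4: arr=2 -> substrate=5 bound=3 product=0
t=5: arr=3 -> substrate=5 bound=3 product=3
t=6: arr=3 -> substrate=8 bound=3 product=3
t=7: arr=0 -> substrate=8 bound=3 product=3
t=8: arr=3 -> substrate=11 bound=3 product=3
t=9: arr=0 -> substrate=8 bound=3 product=6

Answer: 0 3 3 3 3 3 3 3 3 3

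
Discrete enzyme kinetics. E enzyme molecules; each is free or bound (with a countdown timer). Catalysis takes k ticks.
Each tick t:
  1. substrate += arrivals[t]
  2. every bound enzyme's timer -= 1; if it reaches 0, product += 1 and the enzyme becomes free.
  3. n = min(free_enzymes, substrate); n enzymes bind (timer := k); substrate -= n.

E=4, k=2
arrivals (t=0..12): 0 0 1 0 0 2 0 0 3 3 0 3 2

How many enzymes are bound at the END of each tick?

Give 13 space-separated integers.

Answer: 0 0 1 1 0 2 2 0 3 4 3 4 4

Derivation:
t=0: arr=0 -> substrate=0 bound=0 product=0
t=1: arr=0 -> substrate=0 bound=0 product=0
t=2: arr=1 -> substrate=0 bound=1 product=0
t=3: arr=0 -> substrate=0 bound=1 product=0
t=4: arr=0 -> substrate=0 bound=0 product=1
t=5: arr=2 -> substrate=0 bound=2 product=1
t=6: arr=0 -> substrate=0 bound=2 product=1
t=7: arr=0 -> substrate=0 bound=0 product=3
t=8: arr=3 -> substrate=0 bound=3 product=3
t=9: arr=3 -> substrate=2 bound=4 product=3
t=10: arr=0 -> substrate=0 bound=3 product=6
t=11: arr=3 -> substrate=1 bound=4 product=7
t=12: arr=2 -> substrate=1 bound=4 product=9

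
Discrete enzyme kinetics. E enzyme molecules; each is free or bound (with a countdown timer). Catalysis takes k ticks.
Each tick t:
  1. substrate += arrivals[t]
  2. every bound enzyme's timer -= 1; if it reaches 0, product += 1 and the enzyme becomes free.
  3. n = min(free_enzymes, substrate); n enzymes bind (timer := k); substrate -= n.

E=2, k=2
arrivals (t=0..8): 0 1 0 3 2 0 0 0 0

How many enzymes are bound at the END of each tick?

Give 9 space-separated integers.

t=0: arr=0 -> substrate=0 bound=0 product=0
t=1: arr=1 -> substrate=0 bound=1 product=0
t=2: arr=0 -> substrate=0 bound=1 product=0
t=3: arr=3 -> substrate=1 bound=2 product=1
t=4: arr=2 -> substrate=3 bound=2 product=1
t=5: arr=0 -> substrate=1 bound=2 product=3
t=6: arr=0 -> substrate=1 bound=2 product=3
t=7: arr=0 -> substrate=0 bound=1 product=5
t=8: arr=0 -> substrate=0 bound=1 product=5

Answer: 0 1 1 2 2 2 2 1 1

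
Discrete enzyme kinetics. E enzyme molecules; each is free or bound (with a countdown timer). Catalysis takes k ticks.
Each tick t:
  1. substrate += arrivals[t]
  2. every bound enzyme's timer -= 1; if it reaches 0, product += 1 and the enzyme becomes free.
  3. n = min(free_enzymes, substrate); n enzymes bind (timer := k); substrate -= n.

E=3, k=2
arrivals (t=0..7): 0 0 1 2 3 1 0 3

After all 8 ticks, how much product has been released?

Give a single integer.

Answer: 6

Derivation:
t=0: arr=0 -> substrate=0 bound=0 product=0
t=1: arr=0 -> substrate=0 bound=0 product=0
t=2: arr=1 -> substrate=0 bound=1 product=0
t=3: arr=2 -> substrate=0 bound=3 product=0
t=4: arr=3 -> substrate=2 bound=3 product=1
t=5: arr=1 -> substrate=1 bound=3 product=3
t=6: arr=0 -> substrate=0 bound=3 product=4
t=7: arr=3 -> substrate=1 bound=3 product=6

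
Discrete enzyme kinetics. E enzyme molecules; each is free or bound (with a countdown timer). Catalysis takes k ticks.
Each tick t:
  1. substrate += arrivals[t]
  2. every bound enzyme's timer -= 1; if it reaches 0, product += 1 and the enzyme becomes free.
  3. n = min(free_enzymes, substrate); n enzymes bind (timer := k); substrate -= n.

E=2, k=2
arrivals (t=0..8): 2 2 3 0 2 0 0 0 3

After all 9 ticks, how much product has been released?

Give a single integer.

Answer: 8

Derivation:
t=0: arr=2 -> substrate=0 bound=2 product=0
t=1: arr=2 -> substrate=2 bound=2 product=0
t=2: arr=3 -> substrate=3 bound=2 product=2
t=3: arr=0 -> substrate=3 bound=2 product=2
t=4: arr=2 -> substrate=3 bound=2 product=4
t=5: arr=0 -> substrate=3 bound=2 product=4
t=6: arr=0 -> substrate=1 bound=2 product=6
t=7: arr=0 -> substrate=1 bound=2 product=6
t=8: arr=3 -> substrate=2 bound=2 product=8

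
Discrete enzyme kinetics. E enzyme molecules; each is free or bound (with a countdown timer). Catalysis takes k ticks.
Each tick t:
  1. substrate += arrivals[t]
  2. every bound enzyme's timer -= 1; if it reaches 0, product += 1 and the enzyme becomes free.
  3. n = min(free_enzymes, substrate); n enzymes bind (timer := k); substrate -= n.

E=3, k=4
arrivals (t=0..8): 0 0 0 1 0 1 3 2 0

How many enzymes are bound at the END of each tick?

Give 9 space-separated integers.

t=0: arr=0 -> substrate=0 bound=0 product=0
t=1: arr=0 -> substrate=0 bound=0 product=0
t=2: arr=0 -> substrate=0 bound=0 product=0
t=3: arr=1 -> substrate=0 bound=1 product=0
t=4: arr=0 -> substrate=0 bound=1 product=0
t=5: arr=1 -> substrate=0 bound=2 product=0
t=6: arr=3 -> substrate=2 bound=3 product=0
t=7: arr=2 -> substrate=3 bound=3 product=1
t=8: arr=0 -> substrate=3 bound=3 product=1

Answer: 0 0 0 1 1 2 3 3 3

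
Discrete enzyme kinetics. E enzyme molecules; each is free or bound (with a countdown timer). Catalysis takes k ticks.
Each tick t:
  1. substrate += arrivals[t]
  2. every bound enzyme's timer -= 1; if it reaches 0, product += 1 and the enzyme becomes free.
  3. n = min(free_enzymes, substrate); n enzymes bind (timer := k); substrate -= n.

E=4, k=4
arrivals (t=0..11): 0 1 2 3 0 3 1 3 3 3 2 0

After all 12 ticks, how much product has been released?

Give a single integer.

t=0: arr=0 -> substrate=0 bound=0 product=0
t=1: arr=1 -> substrate=0 bound=1 product=0
t=2: arr=2 -> substrate=0 bound=3 product=0
t=3: arr=3 -> substrate=2 bound=4 product=0
t=4: arr=0 -> substrate=2 bound=4 product=0
t=5: arr=3 -> substrate=4 bound=4 product=1
t=6: arr=1 -> substrate=3 bound=4 product=3
t=7: arr=3 -> substrate=5 bound=4 product=4
t=8: arr=3 -> substrate=8 bound=4 product=4
t=9: arr=3 -> substrate=10 bound=4 product=5
t=10: arr=2 -> substrate=10 bound=4 product=7
t=11: arr=0 -> substrate=9 bound=4 product=8

Answer: 8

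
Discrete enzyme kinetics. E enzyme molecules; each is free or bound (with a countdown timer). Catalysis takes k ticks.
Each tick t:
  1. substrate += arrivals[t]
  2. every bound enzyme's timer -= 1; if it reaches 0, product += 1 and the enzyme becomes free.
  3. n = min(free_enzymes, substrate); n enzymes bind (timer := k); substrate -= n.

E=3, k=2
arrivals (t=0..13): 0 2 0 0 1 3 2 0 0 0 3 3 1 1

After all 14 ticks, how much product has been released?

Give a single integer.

t=0: arr=0 -> substrate=0 bound=0 product=0
t=1: arr=2 -> substrate=0 bound=2 product=0
t=2: arr=0 -> substrate=0 bound=2 product=0
t=3: arr=0 -> substrate=0 bound=0 product=2
t=4: arr=1 -> substrate=0 bound=1 product=2
t=5: arr=3 -> substrate=1 bound=3 product=2
t=6: arr=2 -> substrate=2 bound=3 product=3
t=7: arr=0 -> substrate=0 bound=3 product=5
t=8: arr=0 -> substrate=0 bound=2 product=6
t=9: arr=0 -> substrate=0 bound=0 product=8
t=10: arr=3 -> substrate=0 bound=3 product=8
t=11: arr=3 -> substrate=3 bound=3 product=8
t=12: arr=1 -> substrate=1 bound=3 product=11
t=13: arr=1 -> substrate=2 bound=3 product=11

Answer: 11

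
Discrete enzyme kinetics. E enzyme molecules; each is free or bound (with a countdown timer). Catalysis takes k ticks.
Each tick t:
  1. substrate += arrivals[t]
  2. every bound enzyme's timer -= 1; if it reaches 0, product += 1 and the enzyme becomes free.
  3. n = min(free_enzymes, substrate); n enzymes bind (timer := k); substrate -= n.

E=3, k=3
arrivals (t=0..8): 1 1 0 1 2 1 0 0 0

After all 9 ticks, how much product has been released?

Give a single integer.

t=0: arr=1 -> substrate=0 bound=1 product=0
t=1: arr=1 -> substrate=0 bound=2 product=0
t=2: arr=0 -> substrate=0 bound=2 product=0
t=3: arr=1 -> substrate=0 bound=2 product=1
t=4: arr=2 -> substrate=0 bound=3 product=2
t=5: arr=1 -> substrate=1 bound=3 product=2
t=6: arr=0 -> substrate=0 bound=3 product=3
t=7: arr=0 -> substrate=0 bound=1 product=5
t=8: arr=0 -> substrate=0 bound=1 product=5

Answer: 5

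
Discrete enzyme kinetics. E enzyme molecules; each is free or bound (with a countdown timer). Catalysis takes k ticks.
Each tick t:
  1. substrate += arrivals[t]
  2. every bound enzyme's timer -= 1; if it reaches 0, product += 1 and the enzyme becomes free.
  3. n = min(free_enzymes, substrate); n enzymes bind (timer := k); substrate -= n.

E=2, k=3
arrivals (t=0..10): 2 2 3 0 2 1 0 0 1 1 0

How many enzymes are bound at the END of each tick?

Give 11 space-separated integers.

t=0: arr=2 -> substrate=0 bound=2 product=0
t=1: arr=2 -> substrate=2 bound=2 product=0
t=2: arr=3 -> substrate=5 bound=2 product=0
t=3: arr=0 -> substrate=3 bound=2 product=2
t=4: arr=2 -> substrate=5 bound=2 product=2
t=5: arr=1 -> substrate=6 bound=2 product=2
t=6: arr=0 -> substrate=4 bound=2 product=4
t=7: arr=0 -> substrate=4 bound=2 product=4
t=8: arr=1 -> substrate=5 bound=2 product=4
t=9: arr=1 -> substrate=4 bound=2 product=6
t=10: arr=0 -> substrate=4 bound=2 product=6

Answer: 2 2 2 2 2 2 2 2 2 2 2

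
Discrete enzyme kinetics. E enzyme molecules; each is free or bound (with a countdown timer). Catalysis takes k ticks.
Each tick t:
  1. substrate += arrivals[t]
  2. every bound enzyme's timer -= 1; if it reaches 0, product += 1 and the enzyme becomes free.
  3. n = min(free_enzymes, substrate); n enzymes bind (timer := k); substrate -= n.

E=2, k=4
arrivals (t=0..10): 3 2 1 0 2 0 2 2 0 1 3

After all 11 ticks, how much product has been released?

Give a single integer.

t=0: arr=3 -> substrate=1 bound=2 product=0
t=1: arr=2 -> substrate=3 bound=2 product=0
t=2: arr=1 -> substrate=4 bound=2 product=0
t=3: arr=0 -> substrate=4 bound=2 product=0
t=4: arr=2 -> substrate=4 bound=2 product=2
t=5: arr=0 -> substrate=4 bound=2 product=2
t=6: arr=2 -> substrate=6 bound=2 product=2
t=7: arr=2 -> substrate=8 bound=2 product=2
t=8: arr=0 -> substrate=6 bound=2 product=4
t=9: arr=1 -> substrate=7 bound=2 product=4
t=10: arr=3 -> substrate=10 bound=2 product=4

Answer: 4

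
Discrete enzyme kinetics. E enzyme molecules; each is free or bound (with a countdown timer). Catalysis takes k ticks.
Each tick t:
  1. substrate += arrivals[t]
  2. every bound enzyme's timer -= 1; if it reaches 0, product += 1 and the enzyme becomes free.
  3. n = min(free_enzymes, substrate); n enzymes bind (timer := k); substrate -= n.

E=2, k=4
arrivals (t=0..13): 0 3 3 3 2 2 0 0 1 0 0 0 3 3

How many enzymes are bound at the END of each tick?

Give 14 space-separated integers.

t=0: arr=0 -> substrate=0 bound=0 product=0
t=1: arr=3 -> substrate=1 bound=2 product=0
t=2: arr=3 -> substrate=4 bound=2 product=0
t=3: arr=3 -> substrate=7 bound=2 product=0
t=4: arr=2 -> substrate=9 bound=2 product=0
t=5: arr=2 -> substrate=9 bound=2 product=2
t=6: arr=0 -> substrate=9 bound=2 product=2
t=7: arr=0 -> substrate=9 bound=2 product=2
t=8: arr=1 -> substrate=10 bound=2 product=2
t=9: arr=0 -> substrate=8 bound=2 product=4
t=10: arr=0 -> substrate=8 bound=2 product=4
t=11: arr=0 -> substrate=8 bound=2 product=4
t=12: arr=3 -> substrate=11 bound=2 product=4
t=13: arr=3 -> substrate=12 bound=2 product=6

Answer: 0 2 2 2 2 2 2 2 2 2 2 2 2 2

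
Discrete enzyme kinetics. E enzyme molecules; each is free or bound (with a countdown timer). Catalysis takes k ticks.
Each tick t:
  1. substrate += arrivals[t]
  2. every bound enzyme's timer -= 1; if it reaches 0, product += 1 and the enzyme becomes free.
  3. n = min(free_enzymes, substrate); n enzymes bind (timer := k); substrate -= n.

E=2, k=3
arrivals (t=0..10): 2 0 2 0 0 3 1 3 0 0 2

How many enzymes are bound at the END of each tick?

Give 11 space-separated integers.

Answer: 2 2 2 2 2 2 2 2 2 2 2

Derivation:
t=0: arr=2 -> substrate=0 bound=2 product=0
t=1: arr=0 -> substrate=0 bound=2 product=0
t=2: arr=2 -> substrate=2 bound=2 product=0
t=3: arr=0 -> substrate=0 bound=2 product=2
t=4: arr=0 -> substrate=0 bound=2 product=2
t=5: arr=3 -> substrate=3 bound=2 product=2
t=6: arr=1 -> substrate=2 bound=2 product=4
t=7: arr=3 -> substrate=5 bound=2 product=4
t=8: arr=0 -> substrate=5 bound=2 product=4
t=9: arr=0 -> substrate=3 bound=2 product=6
t=10: arr=2 -> substrate=5 bound=2 product=6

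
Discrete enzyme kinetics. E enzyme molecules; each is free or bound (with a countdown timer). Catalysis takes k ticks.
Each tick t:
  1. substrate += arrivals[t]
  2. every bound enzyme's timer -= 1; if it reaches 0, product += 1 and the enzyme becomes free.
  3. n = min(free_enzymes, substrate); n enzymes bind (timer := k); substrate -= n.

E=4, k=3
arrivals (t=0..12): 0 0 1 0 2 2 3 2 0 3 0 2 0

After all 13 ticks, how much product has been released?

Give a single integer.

t=0: arr=0 -> substrate=0 bound=0 product=0
t=1: arr=0 -> substrate=0 bound=0 product=0
t=2: arr=1 -> substrate=0 bound=1 product=0
t=3: arr=0 -> substrate=0 bound=1 product=0
t=4: arr=2 -> substrate=0 bound=3 product=0
t=5: arr=2 -> substrate=0 bound=4 product=1
t=6: arr=3 -> substrate=3 bound=4 product=1
t=7: arr=2 -> substrate=3 bound=4 product=3
t=8: arr=0 -> substrate=1 bound=4 product=5
t=9: arr=3 -> substrate=4 bound=4 product=5
t=10: arr=0 -> substrate=2 bound=4 product=7
t=11: arr=2 -> substrate=2 bound=4 product=9
t=12: arr=0 -> substrate=2 bound=4 product=9

Answer: 9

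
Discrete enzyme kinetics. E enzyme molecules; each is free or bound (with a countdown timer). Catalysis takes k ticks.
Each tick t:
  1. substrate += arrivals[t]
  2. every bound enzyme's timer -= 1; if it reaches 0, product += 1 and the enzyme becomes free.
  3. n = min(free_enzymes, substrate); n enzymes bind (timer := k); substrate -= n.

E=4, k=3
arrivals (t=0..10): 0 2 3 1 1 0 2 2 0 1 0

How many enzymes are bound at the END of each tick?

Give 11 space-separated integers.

t=0: arr=0 -> substrate=0 bound=0 product=0
t=1: arr=2 -> substrate=0 bound=2 product=0
t=2: arr=3 -> substrate=1 bound=4 product=0
t=3: arr=1 -> substrate=2 bound=4 product=0
t=4: arr=1 -> substrate=1 bound=4 product=2
t=5: arr=0 -> substrate=0 bound=3 product=4
t=6: arr=2 -> substrate=1 bound=4 product=4
t=7: arr=2 -> substrate=1 bound=4 product=6
t=8: arr=0 -> substrate=0 bound=4 product=7
t=9: arr=1 -> substrate=0 bound=4 product=8
t=10: arr=0 -> substrate=0 bound=2 product=10

Answer: 0 2 4 4 4 3 4 4 4 4 2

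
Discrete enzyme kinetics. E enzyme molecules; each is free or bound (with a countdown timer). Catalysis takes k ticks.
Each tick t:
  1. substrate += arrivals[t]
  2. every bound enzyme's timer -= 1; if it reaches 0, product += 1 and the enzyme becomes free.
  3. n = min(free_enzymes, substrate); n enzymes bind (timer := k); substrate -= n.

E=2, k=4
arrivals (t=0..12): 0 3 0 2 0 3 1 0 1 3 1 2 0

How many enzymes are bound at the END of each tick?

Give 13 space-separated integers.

Answer: 0 2 2 2 2 2 2 2 2 2 2 2 2

Derivation:
t=0: arr=0 -> substrate=0 bound=0 product=0
t=1: arr=3 -> substrate=1 bound=2 product=0
t=2: arr=0 -> substrate=1 bound=2 product=0
t=3: arr=2 -> substrate=3 bound=2 product=0
t=4: arr=0 -> substrate=3 bound=2 product=0
t=5: arr=3 -> substrate=4 bound=2 product=2
t=6: arr=1 -> substrate=5 bound=2 product=2
t=7: arr=0 -> substrate=5 bound=2 product=2
t=8: arr=1 -> substrate=6 bound=2 product=2
t=9: arr=3 -> substrate=7 bound=2 product=4
t=10: arr=1 -> substrate=8 bound=2 product=4
t=11: arr=2 -> substrate=10 bound=2 product=4
t=12: arr=0 -> substrate=10 bound=2 product=4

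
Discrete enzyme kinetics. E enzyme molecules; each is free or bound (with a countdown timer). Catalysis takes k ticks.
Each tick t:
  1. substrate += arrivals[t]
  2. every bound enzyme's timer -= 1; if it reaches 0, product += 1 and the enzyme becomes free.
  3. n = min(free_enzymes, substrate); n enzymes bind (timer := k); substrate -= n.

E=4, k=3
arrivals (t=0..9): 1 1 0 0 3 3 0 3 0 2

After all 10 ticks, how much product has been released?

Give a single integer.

Answer: 6

Derivation:
t=0: arr=1 -> substrate=0 bound=1 product=0
t=1: arr=1 -> substrate=0 bound=2 product=0
t=2: arr=0 -> substrate=0 bound=2 product=0
t=3: arr=0 -> substrate=0 bound=1 product=1
t=4: arr=3 -> substrate=0 bound=3 product=2
t=5: arr=3 -> substrate=2 bound=4 product=2
t=6: arr=0 -> substrate=2 bound=4 product=2
t=7: arr=3 -> substrate=2 bound=4 product=5
t=8: arr=0 -> substrate=1 bound=4 product=6
t=9: arr=2 -> substrate=3 bound=4 product=6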